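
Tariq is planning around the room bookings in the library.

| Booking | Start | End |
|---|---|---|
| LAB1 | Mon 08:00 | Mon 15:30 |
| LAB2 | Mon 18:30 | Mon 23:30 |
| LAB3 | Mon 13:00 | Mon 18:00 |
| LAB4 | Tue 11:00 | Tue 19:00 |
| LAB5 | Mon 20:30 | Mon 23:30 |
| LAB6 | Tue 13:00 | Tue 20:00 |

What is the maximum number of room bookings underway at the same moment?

Sort all start/end points and keep a running count:
Mon 08:00 start LAB1 → 1
Mon 13:00 start LAB3 → 2
Mon 15:30 end LAB1 → 1
Mon 18:00 end LAB3 → 0
Mon 18:30 start LAB2 → 1
Mon 20:30 start LAB5 → 2
Mon 23:30 end LAB2 → 1
Mon 23:30 end LAB5 → 0
Tue 11:00 start LAB4 → 1
Tue 13:00 start LAB6 → 2
Tue 19:00 end LAB4 → 1
Tue 20:00 end LAB6 → 0
Peak is 2, at Mon 13:00 (LAB1, LAB3).

2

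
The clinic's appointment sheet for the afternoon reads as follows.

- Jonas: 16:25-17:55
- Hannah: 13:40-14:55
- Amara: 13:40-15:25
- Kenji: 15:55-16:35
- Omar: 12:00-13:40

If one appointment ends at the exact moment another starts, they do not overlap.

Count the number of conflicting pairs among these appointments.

Check each pair: they overlap iff neither finishes before the other starts.
Sorted by start: Omar, Hannah, Amara, Kenji, Jonas.
Hannah starts exactly when Omar ends (back-to-back, no overlap), so Omar has no further overlaps.
Amara starts before Hannah ends → Hannah and Amara overlap.
Kenji starts after Hannah ends, so Hannah has no further overlaps.
Kenji starts after Amara ends, so Amara has no further overlaps.
Jonas starts before Kenji ends → Kenji and Jonas overlap.
Overlapping pairs: Amara & Hannah, Jonas & Kenji — 2 in total.

2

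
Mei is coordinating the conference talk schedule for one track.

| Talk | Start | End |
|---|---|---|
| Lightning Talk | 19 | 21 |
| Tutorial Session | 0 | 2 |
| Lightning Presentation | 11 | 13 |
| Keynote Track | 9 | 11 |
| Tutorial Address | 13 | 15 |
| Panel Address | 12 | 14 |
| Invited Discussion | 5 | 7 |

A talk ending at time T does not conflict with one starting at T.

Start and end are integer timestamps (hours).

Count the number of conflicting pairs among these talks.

Check each pair: they overlap iff neither finishes before the other starts.
Sorted by start: Tutorial Session, Invited Discussion, Keynote Track, Lightning Presentation, Panel Address, Tutorial Address, Lightning Talk.
Invited Discussion starts after Tutorial Session ends — done with Tutorial Session.
Keynote Track starts after Invited Discussion ends — done with Invited Discussion.
Lightning Presentation starts exactly when Keynote Track ends (back-to-back, no overlap) — done with Keynote Track.
Panel Address starts before Lightning Presentation ends → Lightning Presentation and Panel Address overlap.
Tutorial Address starts exactly when Lightning Presentation ends (back-to-back, no overlap) — done with Lightning Presentation.
Tutorial Address starts before Panel Address ends → Panel Address and Tutorial Address overlap.
Lightning Talk starts after Panel Address ends.
Lightning Talk starts after Tutorial Address ends.
Overlapping pairs: Lightning Presentation & Panel Address, Panel Address & Tutorial Address — 2 in total.

2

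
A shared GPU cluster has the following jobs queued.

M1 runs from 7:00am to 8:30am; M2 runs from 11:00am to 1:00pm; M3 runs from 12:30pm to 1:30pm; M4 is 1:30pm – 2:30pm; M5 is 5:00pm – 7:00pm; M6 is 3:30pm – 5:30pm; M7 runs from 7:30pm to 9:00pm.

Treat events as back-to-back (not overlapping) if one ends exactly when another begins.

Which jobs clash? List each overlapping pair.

Sorted by start: M1, M2, M3, M4, M6, M5, M7.
M2 starts after M1 ends; M1 is clear from here.
M3 starts before M2 ends → M2 and M3 overlap.
M4 starts after M2 ends; M2 is clear from here.
M4 starts exactly when M3 ends (back-to-back, no overlap); M3 is clear from here.
M6 starts after M4 ends; M4 is clear from here.
M5 starts before M6 ends → M6 and M5 overlap.
M7 starts after M6 ends.
M7 starts after M5 ends.

M2 & M3, M5 & M6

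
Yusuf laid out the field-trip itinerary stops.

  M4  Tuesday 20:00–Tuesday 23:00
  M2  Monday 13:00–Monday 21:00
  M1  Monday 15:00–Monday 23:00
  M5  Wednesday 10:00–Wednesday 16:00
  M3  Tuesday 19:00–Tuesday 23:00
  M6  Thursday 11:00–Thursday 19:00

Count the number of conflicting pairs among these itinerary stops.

2

Sorted by start: M2, M1, M3, M4, M5, M6.
M1 starts before M2 ends → M2 and M1 overlap.
M3 starts after M2 ends, so M2 has no further overlaps.
M3 starts after M1 ends, so M1 has no further overlaps.
M4 starts before M3 ends → M3 and M4 overlap.
M5 starts after M3 ends, so M3 has no further overlaps.
M5 starts after M4 ends, so M4 has no further overlaps.
M6 starts after M5 ends.
Overlapping pairs: M1 & M2, M3 & M4 — 2 in total.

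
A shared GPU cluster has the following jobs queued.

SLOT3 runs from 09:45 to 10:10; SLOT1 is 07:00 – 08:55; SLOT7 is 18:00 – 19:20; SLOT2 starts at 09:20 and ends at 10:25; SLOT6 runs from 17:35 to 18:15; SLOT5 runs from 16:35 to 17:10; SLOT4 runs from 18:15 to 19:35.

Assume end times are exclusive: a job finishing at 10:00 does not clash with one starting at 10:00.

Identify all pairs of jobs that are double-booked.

SLOT2 & SLOT3, SLOT4 & SLOT7, SLOT6 & SLOT7

Sorted by start: SLOT1, SLOT2, SLOT3, SLOT5, SLOT6, SLOT7, SLOT4.
SLOT2 starts after SLOT1 ends; SLOT1 is clear from here.
SLOT3 starts before SLOT2 ends → SLOT2 and SLOT3 overlap.
SLOT5 starts after SLOT2 ends; SLOT2 is clear from here.
SLOT5 starts after SLOT3 ends; SLOT3 is clear from here.
SLOT6 starts after SLOT5 ends; SLOT5 is clear from here.
SLOT7 starts before SLOT6 ends → SLOT6 and SLOT7 overlap.
SLOT4 starts exactly when SLOT6 ends (back-to-back, no overlap).
SLOT4 starts before SLOT7 ends → SLOT7 and SLOT4 overlap.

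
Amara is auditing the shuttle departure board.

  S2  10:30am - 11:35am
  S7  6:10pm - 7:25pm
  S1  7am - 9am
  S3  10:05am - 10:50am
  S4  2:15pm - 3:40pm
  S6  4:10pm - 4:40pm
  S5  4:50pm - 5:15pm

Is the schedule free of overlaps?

Sorted by start: S1, S3, S2, S4, S6, S5, S7.
S3 starts after S1 ends; S1 is clear from here.
S2 starts before S3 ends → S3 and S2 overlap.
That's a conflict, so the schedule is not conflict-free.

No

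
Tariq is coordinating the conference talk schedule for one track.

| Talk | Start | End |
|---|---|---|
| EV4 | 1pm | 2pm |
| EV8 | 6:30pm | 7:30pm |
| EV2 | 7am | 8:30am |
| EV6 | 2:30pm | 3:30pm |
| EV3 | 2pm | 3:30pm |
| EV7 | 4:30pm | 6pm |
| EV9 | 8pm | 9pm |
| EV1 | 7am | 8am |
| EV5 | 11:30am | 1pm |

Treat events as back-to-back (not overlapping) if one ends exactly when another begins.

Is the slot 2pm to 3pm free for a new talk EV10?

EV1: ends 8am at or before EV10 starts 2pm → clear.
EV2: ends 8:30am at or before EV10 starts 2pm → clear.
EV5: ends 1pm at or before EV10 starts 2pm → clear.
EV4: ends 2pm at or before EV10 starts 2pm → clear.
EV3: starts 2pm before EV10 ends 3pm, and ends 3:30pm after EV10 starts 2pm → overlap.
EV6: starts 2:30pm before EV10 ends 3pm, and ends 3:30pm after EV10 starts 2pm → overlap.
EV7: starts 4:30pm at or after EV10 ends 3pm → clear.
EV8: starts 6:30pm at or after EV10 ends 3pm → clear.
EV9: starts 8pm at or after EV10 ends 3pm → clear.
EV10 overlaps EV3, EV6.

No — it overlaps EV3, EV6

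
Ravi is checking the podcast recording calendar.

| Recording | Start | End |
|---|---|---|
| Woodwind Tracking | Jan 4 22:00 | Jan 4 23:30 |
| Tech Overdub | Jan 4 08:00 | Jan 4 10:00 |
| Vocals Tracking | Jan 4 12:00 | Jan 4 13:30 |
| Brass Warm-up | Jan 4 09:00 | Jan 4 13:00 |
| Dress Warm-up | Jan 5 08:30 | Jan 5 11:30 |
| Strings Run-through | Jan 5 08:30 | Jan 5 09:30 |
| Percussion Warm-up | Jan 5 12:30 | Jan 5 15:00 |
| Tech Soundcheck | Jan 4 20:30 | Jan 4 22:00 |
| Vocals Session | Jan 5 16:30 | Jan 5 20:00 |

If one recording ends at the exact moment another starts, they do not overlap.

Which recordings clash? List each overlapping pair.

Sorted by start: Tech Overdub, Brass Warm-up, Vocals Tracking, Tech Soundcheck, Woodwind Tracking, Dress Warm-up, Strings Run-through, Percussion Warm-up, Vocals Session.
Brass Warm-up starts before Tech Overdub ends → Tech Overdub and Brass Warm-up overlap.
Vocals Tracking starts after Tech Overdub ends, so Tech Overdub has no further overlaps.
Vocals Tracking starts before Brass Warm-up ends → Brass Warm-up and Vocals Tracking overlap.
Tech Soundcheck starts after Brass Warm-up ends, so Brass Warm-up has no further overlaps.
Tech Soundcheck starts after Vocals Tracking ends, so Vocals Tracking has no further overlaps.
Woodwind Tracking starts exactly when Tech Soundcheck ends (back-to-back, no overlap), so Tech Soundcheck has no further overlaps.
Dress Warm-up starts after Woodwind Tracking ends, so Woodwind Tracking has no further overlaps.
Strings Run-through starts before Dress Warm-up ends → Dress Warm-up and Strings Run-through overlap.
Percussion Warm-up starts after Dress Warm-up ends, so Dress Warm-up has no further overlaps.
Percussion Warm-up starts after Strings Run-through ends, so Strings Run-through has no further overlaps.
Vocals Session starts after Percussion Warm-up ends.

Brass Warm-up & Tech Overdub, Brass Warm-up & Vocals Tracking, Dress Warm-up & Strings Run-through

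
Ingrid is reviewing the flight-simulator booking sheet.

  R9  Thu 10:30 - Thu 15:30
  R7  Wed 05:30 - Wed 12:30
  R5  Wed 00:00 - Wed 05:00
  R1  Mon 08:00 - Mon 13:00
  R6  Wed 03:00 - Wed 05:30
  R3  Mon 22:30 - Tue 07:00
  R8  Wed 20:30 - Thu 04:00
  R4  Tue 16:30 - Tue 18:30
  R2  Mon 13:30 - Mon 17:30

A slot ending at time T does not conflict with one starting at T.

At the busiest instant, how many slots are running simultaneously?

Sweep the timeline, counting +1 at each start and −1 at each end (ends before starts at a tie):
Mon 08:00 start R1 → 1
Mon 13:00 end R1 → 0
Mon 13:30 start R2 → 1
Mon 17:30 end R2 → 0
Mon 22:30 start R3 → 1
Tue 07:00 end R3 → 0
Tue 16:30 start R4 → 1
Tue 18:30 end R4 → 0
Wed 00:00 start R5 → 1
Wed 03:00 start R6 → 2
Wed 05:00 end R5 → 1
Wed 05:30 end R6 → 0
Wed 05:30 start R7 → 1
Wed 12:30 end R7 → 0
Wed 20:30 start R8 → 1
Thu 04:00 end R8 → 0
Thu 10:30 start R9 → 1
Thu 15:30 end R9 → 0
Peak is 2, at Wed 03:00 (R5, R6).

2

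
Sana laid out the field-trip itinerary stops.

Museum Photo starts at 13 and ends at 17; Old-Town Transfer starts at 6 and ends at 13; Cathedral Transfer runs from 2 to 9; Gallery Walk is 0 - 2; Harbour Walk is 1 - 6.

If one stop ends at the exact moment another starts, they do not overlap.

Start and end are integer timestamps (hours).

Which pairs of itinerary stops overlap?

Cathedral Transfer & Harbour Walk, Cathedral Transfer & Old-Town Transfer, Gallery Walk & Harbour Walk

Sorted by start: Gallery Walk, Harbour Walk, Cathedral Transfer, Old-Town Transfer, Museum Photo.
Harbour Walk starts before Gallery Walk ends → Gallery Walk and Harbour Walk overlap.
Cathedral Transfer starts exactly when Gallery Walk ends (back-to-back, no overlap), so nothing later overlaps Gallery Walk either.
Cathedral Transfer starts before Harbour Walk ends → Harbour Walk and Cathedral Transfer overlap.
Old-Town Transfer starts exactly when Harbour Walk ends (back-to-back, no overlap), so nothing later overlaps Harbour Walk either.
Old-Town Transfer starts before Cathedral Transfer ends → Cathedral Transfer and Old-Town Transfer overlap.
Museum Photo starts after Cathedral Transfer ends.
Museum Photo starts exactly when Old-Town Transfer ends (back-to-back, no overlap).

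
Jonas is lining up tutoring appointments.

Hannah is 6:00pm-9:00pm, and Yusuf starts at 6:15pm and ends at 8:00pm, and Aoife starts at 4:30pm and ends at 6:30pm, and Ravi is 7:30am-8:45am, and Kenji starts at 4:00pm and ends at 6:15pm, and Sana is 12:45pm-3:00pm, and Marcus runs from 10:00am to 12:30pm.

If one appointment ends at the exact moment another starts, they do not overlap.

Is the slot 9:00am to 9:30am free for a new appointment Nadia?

Yes — the slot is free

Ravi: ends 8:45am at or before Nadia starts 9:00am → clear.
Marcus: starts 10:00am at or after Nadia ends 9:30am → clear.
Sana: starts 12:45pm at or after Nadia ends 9:30am → clear.
Kenji: starts 4:00pm at or after Nadia ends 9:30am → clear.
Aoife: starts 4:30pm at or after Nadia ends 9:30am → clear.
Hannah: starts 6:00pm at or after Nadia ends 9:30am → clear.
Yusuf: starts 6:15pm at or after Nadia ends 9:30am → clear.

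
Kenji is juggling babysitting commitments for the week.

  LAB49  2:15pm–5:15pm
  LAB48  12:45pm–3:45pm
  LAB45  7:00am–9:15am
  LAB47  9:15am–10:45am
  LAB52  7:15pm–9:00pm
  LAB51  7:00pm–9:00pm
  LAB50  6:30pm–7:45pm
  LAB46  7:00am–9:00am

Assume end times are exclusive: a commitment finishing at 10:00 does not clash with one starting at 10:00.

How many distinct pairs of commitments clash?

Sorted by start: LAB45, LAB46, LAB47, LAB48, LAB49, LAB50, LAB51, LAB52.
LAB46 starts before LAB45 ends → LAB45 and LAB46 overlap.
LAB47 starts exactly when LAB45 ends (back-to-back, no overlap), so nothing later overlaps LAB45 either.
LAB47 starts after LAB46 ends, so nothing later overlaps LAB46 either.
LAB48 starts after LAB47 ends, so nothing later overlaps LAB47 either.
LAB49 starts before LAB48 ends → LAB48 and LAB49 overlap.
LAB50 starts after LAB48 ends, so nothing later overlaps LAB48 either.
LAB50 starts after LAB49 ends, so nothing later overlaps LAB49 either.
LAB51 starts before LAB50 ends → LAB50 and LAB51 overlap.
LAB52 starts before LAB50 ends → LAB50 and LAB52 overlap.
LAB52 starts before LAB51 ends → LAB51 and LAB52 overlap.
Overlapping pairs: LAB45 & LAB46, LAB48 & LAB49, LAB50 & LAB51, LAB50 & LAB52, LAB51 & LAB52 — 5 in total.

5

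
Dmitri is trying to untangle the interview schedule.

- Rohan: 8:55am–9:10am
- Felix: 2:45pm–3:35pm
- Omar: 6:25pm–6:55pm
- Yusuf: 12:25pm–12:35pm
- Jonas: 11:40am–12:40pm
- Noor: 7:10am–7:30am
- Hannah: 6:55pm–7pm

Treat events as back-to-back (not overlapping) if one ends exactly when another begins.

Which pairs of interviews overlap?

Jonas & Yusuf

Sorted by start: Noor, Rohan, Jonas, Yusuf, Felix, Omar, Hannah.
Rohan starts after Noor ends; Noor is clear from here.
Jonas starts after Rohan ends; Rohan is clear from here.
Yusuf starts before Jonas ends → Jonas and Yusuf overlap.
Felix starts after Jonas ends; Jonas is clear from here.
Felix starts after Yusuf ends; Yusuf is clear from here.
Omar starts after Felix ends; Felix is clear from here.
Hannah starts exactly when Omar ends (back-to-back, no overlap).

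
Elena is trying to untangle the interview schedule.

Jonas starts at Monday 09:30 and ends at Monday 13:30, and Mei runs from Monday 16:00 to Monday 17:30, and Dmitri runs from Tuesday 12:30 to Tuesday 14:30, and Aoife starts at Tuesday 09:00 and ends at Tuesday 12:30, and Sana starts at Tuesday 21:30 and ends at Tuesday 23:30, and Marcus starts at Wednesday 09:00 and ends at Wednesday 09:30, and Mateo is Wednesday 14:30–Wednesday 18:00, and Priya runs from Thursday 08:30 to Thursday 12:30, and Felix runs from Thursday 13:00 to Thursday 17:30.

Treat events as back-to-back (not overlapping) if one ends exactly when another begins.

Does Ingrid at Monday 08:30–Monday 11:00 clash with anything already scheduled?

Jonas: starts Monday 09:30 before Ingrid ends Monday 11:00, and ends Monday 13:30 after Ingrid starts Monday 08:30 → overlap.
Mei: starts Monday 16:00 at or after Ingrid ends Monday 11:00 → clear.
Aoife: starts Tuesday 09:00 at or after Ingrid ends Monday 11:00 → clear.
Dmitri: starts Tuesday 12:30 at or after Ingrid ends Monday 11:00 → clear.
Sana: starts Tuesday 21:30 at or after Ingrid ends Monday 11:00 → clear.
Marcus: starts Wednesday 09:00 at or after Ingrid ends Monday 11:00 → clear.
Mateo: starts Wednesday 14:30 at or after Ingrid ends Monday 11:00 → clear.
Priya: starts Thursday 08:30 at or after Ingrid ends Monday 11:00 → clear.
Felix: starts Thursday 13:00 at or after Ingrid ends Monday 11:00 → clear.
Ingrid overlaps Jonas.

Yes — it overlaps Jonas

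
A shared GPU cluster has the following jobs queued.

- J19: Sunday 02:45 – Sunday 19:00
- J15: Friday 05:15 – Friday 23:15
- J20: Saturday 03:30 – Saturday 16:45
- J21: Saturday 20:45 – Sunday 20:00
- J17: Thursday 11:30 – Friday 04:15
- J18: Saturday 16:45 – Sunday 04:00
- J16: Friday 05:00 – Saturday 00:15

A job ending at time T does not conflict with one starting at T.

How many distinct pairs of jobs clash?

4

Sorted by start: J17, J16, J15, J20, J18, J21, J19.
J16 starts after J17 ends; J17 is clear from here.
J15 starts before J16 ends → J16 and J15 overlap.
J20 starts after J16 ends; J16 is clear from here.
J20 starts after J15 ends; J15 is clear from here.
J18 starts exactly when J20 ends (back-to-back, no overlap); J20 is clear from here.
J21 starts before J18 ends → J18 and J21 overlap.
J19 starts before J18 ends → J18 and J19 overlap.
J19 starts before J21 ends → J21 and J19 overlap.
Overlapping pairs: J15 & J16, J18 & J19, J18 & J21, J19 & J21 — 4 in total.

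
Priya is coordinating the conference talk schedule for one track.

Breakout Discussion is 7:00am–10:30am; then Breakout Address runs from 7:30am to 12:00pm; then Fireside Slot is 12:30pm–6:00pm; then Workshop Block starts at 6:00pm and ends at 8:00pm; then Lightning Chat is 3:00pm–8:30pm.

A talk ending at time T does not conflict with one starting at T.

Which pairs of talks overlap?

Breakout Address & Breakout Discussion, Fireside Slot & Lightning Chat, Lightning Chat & Workshop Block

Check each pair: they overlap iff neither finishes before the other starts.
Sorted by start: Breakout Discussion, Breakout Address, Fireside Slot, Lightning Chat, Workshop Block.
Breakout Address starts before Breakout Discussion ends → Breakout Discussion and Breakout Address overlap.
Fireside Slot starts after Breakout Discussion ends — done with Breakout Discussion.
Fireside Slot starts after Breakout Address ends — done with Breakout Address.
Lightning Chat starts before Fireside Slot ends → Fireside Slot and Lightning Chat overlap.
Workshop Block starts exactly when Fireside Slot ends (back-to-back, no overlap).
Workshop Block starts before Lightning Chat ends → Lightning Chat and Workshop Block overlap.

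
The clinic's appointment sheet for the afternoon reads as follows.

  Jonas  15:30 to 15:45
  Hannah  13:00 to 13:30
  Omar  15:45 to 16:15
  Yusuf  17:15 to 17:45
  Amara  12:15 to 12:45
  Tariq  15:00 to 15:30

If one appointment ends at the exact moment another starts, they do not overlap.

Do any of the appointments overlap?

Sorted by start: Amara, Hannah, Tariq, Jonas, Omar, Yusuf.
Hannah starts after Amara ends — done with Amara.
Tariq starts after Hannah ends — done with Hannah.
Jonas starts exactly when Tariq ends (back-to-back, no overlap) — done with Tariq.
Omar starts exactly when Jonas ends (back-to-back, no overlap) — done with Jonas.
Yusuf starts after Omar ends.
Every pair is clear; the schedule has no overlaps.

No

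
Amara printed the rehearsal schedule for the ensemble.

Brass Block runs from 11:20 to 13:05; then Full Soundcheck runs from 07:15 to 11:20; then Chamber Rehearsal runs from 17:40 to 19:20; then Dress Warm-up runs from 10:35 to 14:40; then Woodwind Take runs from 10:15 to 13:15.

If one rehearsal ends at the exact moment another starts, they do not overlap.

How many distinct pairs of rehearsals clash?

5

Sorted by start: Full Soundcheck, Woodwind Take, Dress Warm-up, Brass Block, Chamber Rehearsal.
Woodwind Take starts before Full Soundcheck ends → Full Soundcheck and Woodwind Take overlap.
Dress Warm-up starts before Full Soundcheck ends → Full Soundcheck and Dress Warm-up overlap.
Brass Block starts exactly when Full Soundcheck ends (back-to-back, no overlap), so Full Soundcheck has no further overlaps.
Dress Warm-up starts before Woodwind Take ends → Woodwind Take and Dress Warm-up overlap.
Brass Block starts before Woodwind Take ends → Woodwind Take and Brass Block overlap.
Chamber Rehearsal starts after Woodwind Take ends.
Brass Block starts before Dress Warm-up ends → Dress Warm-up and Brass Block overlap.
Chamber Rehearsal starts after Dress Warm-up ends.
Chamber Rehearsal starts after Brass Block ends.
Overlapping pairs: Brass Block & Dress Warm-up, Brass Block & Woodwind Take, Dress Warm-up & Full Soundcheck, Dress Warm-up & Woodwind Take, Full Soundcheck & Woodwind Take — 5 in total.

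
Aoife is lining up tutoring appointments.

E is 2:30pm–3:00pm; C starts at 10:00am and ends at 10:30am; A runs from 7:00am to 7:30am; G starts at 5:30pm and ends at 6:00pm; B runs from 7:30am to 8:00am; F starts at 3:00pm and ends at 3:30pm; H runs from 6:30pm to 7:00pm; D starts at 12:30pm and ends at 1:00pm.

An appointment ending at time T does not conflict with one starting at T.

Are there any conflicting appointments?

No

Check each pair: they overlap iff neither finishes before the other starts.
Sorted by start: A, B, C, D, E, F, G, H.
B starts exactly when A ends (back-to-back, no overlap), so nothing later overlaps A either.
C starts after B ends, so nothing later overlaps B either.
D starts after C ends, so nothing later overlaps C either.
E starts after D ends, so nothing later overlaps D either.
F starts exactly when E ends (back-to-back, no overlap), so nothing later overlaps E either.
G starts after F ends, so nothing later overlaps F either.
H starts after G ends.
Every pair is clear; the schedule has no overlaps.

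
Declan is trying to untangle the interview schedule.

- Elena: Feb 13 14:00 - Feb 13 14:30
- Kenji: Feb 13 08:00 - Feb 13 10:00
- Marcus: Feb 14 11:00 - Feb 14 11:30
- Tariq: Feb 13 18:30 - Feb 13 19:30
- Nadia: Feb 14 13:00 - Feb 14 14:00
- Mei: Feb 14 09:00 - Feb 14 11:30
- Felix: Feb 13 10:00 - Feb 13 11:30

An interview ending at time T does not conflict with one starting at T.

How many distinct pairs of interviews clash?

Sorted by start: Kenji, Felix, Elena, Tariq, Mei, Marcus, Nadia.
Felix starts exactly when Kenji ends (back-to-back, no overlap) — done with Kenji.
Elena starts after Felix ends — done with Felix.
Tariq starts after Elena ends — done with Elena.
Mei starts after Tariq ends — done with Tariq.
Marcus starts before Mei ends → Mei and Marcus overlap.
Nadia starts after Mei ends.
Nadia starts after Marcus ends.
Overlapping pairs: Marcus & Mei — 1 in total.

1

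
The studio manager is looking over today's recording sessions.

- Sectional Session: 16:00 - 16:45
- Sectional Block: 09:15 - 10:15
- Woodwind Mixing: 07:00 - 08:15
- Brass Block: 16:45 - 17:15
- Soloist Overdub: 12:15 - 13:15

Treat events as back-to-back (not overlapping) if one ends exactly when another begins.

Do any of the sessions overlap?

No

Sorted by start: Woodwind Mixing, Sectional Block, Soloist Overdub, Sectional Session, Brass Block.
Sectional Block starts after Woodwind Mixing ends; Woodwind Mixing is clear from here.
Soloist Overdub starts after Sectional Block ends; Sectional Block is clear from here.
Sectional Session starts after Soloist Overdub ends; Soloist Overdub is clear from here.
Brass Block starts exactly when Sectional Session ends (back-to-back, no overlap).
Every pair is clear; the schedule has no overlaps.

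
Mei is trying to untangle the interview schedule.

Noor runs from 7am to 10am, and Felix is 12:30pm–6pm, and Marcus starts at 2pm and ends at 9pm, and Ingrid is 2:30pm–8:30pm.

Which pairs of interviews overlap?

Two intervals overlap when each starts before the other ends.
Sorted by start: Noor, Felix, Marcus, Ingrid.
Felix starts after Noor ends, so nothing later overlaps Noor either.
Marcus starts before Felix ends → Felix and Marcus overlap.
Ingrid starts before Felix ends → Felix and Ingrid overlap.
Ingrid starts before Marcus ends → Marcus and Ingrid overlap.

Felix & Ingrid, Felix & Marcus, Ingrid & Marcus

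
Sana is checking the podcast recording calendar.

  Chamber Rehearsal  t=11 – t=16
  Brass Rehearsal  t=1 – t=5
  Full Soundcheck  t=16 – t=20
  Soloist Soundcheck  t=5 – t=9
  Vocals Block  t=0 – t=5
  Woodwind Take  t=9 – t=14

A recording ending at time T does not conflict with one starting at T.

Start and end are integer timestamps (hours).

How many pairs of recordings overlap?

2

Sorted by start: Vocals Block, Brass Rehearsal, Soloist Soundcheck, Woodwind Take, Chamber Rehearsal, Full Soundcheck.
Brass Rehearsal starts before Vocals Block ends → Vocals Block and Brass Rehearsal overlap.
Soloist Soundcheck starts exactly when Vocals Block ends (back-to-back, no overlap); Vocals Block is clear from here.
Soloist Soundcheck starts exactly when Brass Rehearsal ends (back-to-back, no overlap); Brass Rehearsal is clear from here.
Woodwind Take starts exactly when Soloist Soundcheck ends (back-to-back, no overlap); Soloist Soundcheck is clear from here.
Chamber Rehearsal starts before Woodwind Take ends → Woodwind Take and Chamber Rehearsal overlap.
Full Soundcheck starts after Woodwind Take ends.
Full Soundcheck starts exactly when Chamber Rehearsal ends (back-to-back, no overlap).
Overlapping pairs: Brass Rehearsal & Vocals Block, Chamber Rehearsal & Woodwind Take — 2 in total.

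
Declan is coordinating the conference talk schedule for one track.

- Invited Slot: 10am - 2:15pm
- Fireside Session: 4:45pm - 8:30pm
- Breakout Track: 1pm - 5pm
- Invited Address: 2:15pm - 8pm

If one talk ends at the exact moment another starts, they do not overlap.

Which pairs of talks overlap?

Sorted by start: Invited Slot, Breakout Track, Invited Address, Fireside Session.
Breakout Track starts before Invited Slot ends → Invited Slot and Breakout Track overlap.
Invited Address starts exactly when Invited Slot ends (back-to-back, no overlap), so Invited Slot has no further overlaps.
Invited Address starts before Breakout Track ends → Breakout Track and Invited Address overlap.
Fireside Session starts before Breakout Track ends → Breakout Track and Fireside Session overlap.
Fireside Session starts before Invited Address ends → Invited Address and Fireside Session overlap.

Breakout Track & Fireside Session, Breakout Track & Invited Address, Breakout Track & Invited Slot, Fireside Session & Invited Address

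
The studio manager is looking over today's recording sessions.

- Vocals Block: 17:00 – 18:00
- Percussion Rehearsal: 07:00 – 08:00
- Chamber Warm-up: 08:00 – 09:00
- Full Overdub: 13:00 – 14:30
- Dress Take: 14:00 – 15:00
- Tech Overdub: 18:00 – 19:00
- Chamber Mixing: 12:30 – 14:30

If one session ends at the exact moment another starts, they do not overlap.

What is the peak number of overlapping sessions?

3

Sweep the timeline, counting +1 at each start and −1 at each end (ends before starts at a tie):
07:00 start Percussion Rehearsal → 1
08:00 end Percussion Rehearsal → 0
08:00 start Chamber Warm-up → 1
09:00 end Chamber Warm-up → 0
12:30 start Chamber Mixing → 1
13:00 start Full Overdub → 2
14:00 start Dress Take → 3
14:30 end Chamber Mixing → 2
14:30 end Full Overdub → 1
15:00 end Dress Take → 0
17:00 start Vocals Block → 1
18:00 end Vocals Block → 0
18:00 start Tech Overdub → 1
19:00 end Tech Overdub → 0
Peak is 3, at 14:00 (Chamber Mixing, Dress Take, Full Overdub).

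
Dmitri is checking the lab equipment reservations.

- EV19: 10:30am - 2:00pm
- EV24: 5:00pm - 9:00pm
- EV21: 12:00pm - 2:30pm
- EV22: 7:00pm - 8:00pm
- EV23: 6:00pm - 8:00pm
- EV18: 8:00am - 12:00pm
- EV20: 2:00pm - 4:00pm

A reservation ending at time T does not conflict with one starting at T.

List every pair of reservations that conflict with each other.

EV18 & EV19, EV19 & EV21, EV20 & EV21, EV22 & EV23, EV22 & EV24, EV23 & EV24

Sorted by start: EV18, EV19, EV21, EV20, EV24, EV23, EV22.
EV19 starts before EV18 ends → EV18 and EV19 overlap.
EV21 starts exactly when EV18 ends (back-to-back, no overlap), so EV18 has no further overlaps.
EV21 starts before EV19 ends → EV19 and EV21 overlap.
EV20 starts exactly when EV19 ends (back-to-back, no overlap), so EV19 has no further overlaps.
EV20 starts before EV21 ends → EV21 and EV20 overlap.
EV24 starts after EV21 ends, so EV21 has no further overlaps.
EV24 starts after EV20 ends, so EV20 has no further overlaps.
EV23 starts before EV24 ends → EV24 and EV23 overlap.
EV22 starts before EV24 ends → EV24 and EV22 overlap.
EV22 starts before EV23 ends → EV23 and EV22 overlap.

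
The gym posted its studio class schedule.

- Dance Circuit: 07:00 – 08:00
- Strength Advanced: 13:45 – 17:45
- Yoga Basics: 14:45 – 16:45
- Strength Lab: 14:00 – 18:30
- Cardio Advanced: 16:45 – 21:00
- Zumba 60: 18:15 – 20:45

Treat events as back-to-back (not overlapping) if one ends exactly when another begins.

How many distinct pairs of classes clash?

7

Sorted by start: Dance Circuit, Strength Advanced, Strength Lab, Yoga Basics, Cardio Advanced, Zumba 60.
Strength Advanced starts after Dance Circuit ends, so Dance Circuit has no further overlaps.
Strength Lab starts before Strength Advanced ends → Strength Advanced and Strength Lab overlap.
Yoga Basics starts before Strength Advanced ends → Strength Advanced and Yoga Basics overlap.
Cardio Advanced starts before Strength Advanced ends → Strength Advanced and Cardio Advanced overlap.
Zumba 60 starts after Strength Advanced ends.
Yoga Basics starts before Strength Lab ends → Strength Lab and Yoga Basics overlap.
Cardio Advanced starts before Strength Lab ends → Strength Lab and Cardio Advanced overlap.
Zumba 60 starts before Strength Lab ends → Strength Lab and Zumba 60 overlap.
Cardio Advanced starts exactly when Yoga Basics ends (back-to-back, no overlap), so Yoga Basics has no further overlaps.
Zumba 60 starts before Cardio Advanced ends → Cardio Advanced and Zumba 60 overlap.
Overlapping pairs: Cardio Advanced & Strength Advanced, Cardio Advanced & Strength Lab, Cardio Advanced & Zumba 60, Strength Advanced & Strength Lab, Strength Advanced & Yoga Basics, Strength Lab & Yoga Basics, Strength Lab & Zumba 60 — 7 in total.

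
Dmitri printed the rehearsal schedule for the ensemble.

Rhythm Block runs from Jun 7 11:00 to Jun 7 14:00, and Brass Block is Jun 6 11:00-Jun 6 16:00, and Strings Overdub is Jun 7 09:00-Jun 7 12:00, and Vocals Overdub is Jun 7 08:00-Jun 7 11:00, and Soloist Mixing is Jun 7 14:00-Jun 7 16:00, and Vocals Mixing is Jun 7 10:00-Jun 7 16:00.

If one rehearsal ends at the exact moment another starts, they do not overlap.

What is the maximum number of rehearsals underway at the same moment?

3

Walk through starts and ends in time order (an end at T is processed before a start at T):
Jun 6 11:00 start Brass Block → 1
Jun 6 16:00 end Brass Block → 0
Jun 7 08:00 start Vocals Overdub → 1
Jun 7 09:00 start Strings Overdub → 2
Jun 7 10:00 start Vocals Mixing → 3
Jun 7 11:00 end Vocals Overdub → 2
Jun 7 11:00 start Rhythm Block → 3
Jun 7 12:00 end Strings Overdub → 2
Jun 7 14:00 end Rhythm Block → 1
Jun 7 14:00 start Soloist Mixing → 2
Jun 7 16:00 end Soloist Mixing → 1
Jun 7 16:00 end Vocals Mixing → 0
Peak is 3, at Jun 7 10:00 (Strings Overdub, Vocals Mixing, Vocals Overdub).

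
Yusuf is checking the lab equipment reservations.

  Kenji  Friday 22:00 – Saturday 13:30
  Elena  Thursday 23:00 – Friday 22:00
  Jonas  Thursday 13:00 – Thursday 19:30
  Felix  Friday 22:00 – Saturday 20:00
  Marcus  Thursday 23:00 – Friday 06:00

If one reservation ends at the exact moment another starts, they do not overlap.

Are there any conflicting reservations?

Check each pair: they overlap iff neither finishes before the other starts.
Sorted by start: Jonas, Marcus, Elena, Kenji, Felix.
Marcus starts after Jonas ends — done with Jonas.
Elena starts before Marcus ends → Marcus and Elena overlap.
That's a conflict, so the schedule is not conflict-free.

Yes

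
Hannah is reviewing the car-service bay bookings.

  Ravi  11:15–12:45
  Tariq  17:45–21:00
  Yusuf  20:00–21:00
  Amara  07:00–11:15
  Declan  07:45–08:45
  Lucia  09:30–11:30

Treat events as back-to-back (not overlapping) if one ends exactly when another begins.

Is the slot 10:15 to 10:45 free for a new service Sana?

Amara: starts 07:00 before Sana ends 10:45, and ends 11:15 after Sana starts 10:15 → overlap.
Declan: ends 08:45 at or before Sana starts 10:15 → clear.
Lucia: starts 09:30 before Sana ends 10:45, and ends 11:30 after Sana starts 10:15 → overlap.
Ravi: starts 11:15 at or after Sana ends 10:45 → clear.
Tariq: starts 17:45 at or after Sana ends 10:45 → clear.
Yusuf: starts 20:00 at or after Sana ends 10:45 → clear.
Sana overlaps Amara, Lucia.

No — it overlaps Amara, Lucia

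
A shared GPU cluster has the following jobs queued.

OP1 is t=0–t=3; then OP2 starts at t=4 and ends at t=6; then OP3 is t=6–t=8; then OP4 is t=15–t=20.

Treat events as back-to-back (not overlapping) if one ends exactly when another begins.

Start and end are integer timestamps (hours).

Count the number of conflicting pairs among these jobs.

0

Sorted by start: OP1, OP2, OP3, OP4.
OP2 starts after OP1 ends — done with OP1.
OP3 starts exactly when OP2 ends (back-to-back, no overlap) — done with OP2.
OP4 starts after OP3 ends.
No pair overlaps.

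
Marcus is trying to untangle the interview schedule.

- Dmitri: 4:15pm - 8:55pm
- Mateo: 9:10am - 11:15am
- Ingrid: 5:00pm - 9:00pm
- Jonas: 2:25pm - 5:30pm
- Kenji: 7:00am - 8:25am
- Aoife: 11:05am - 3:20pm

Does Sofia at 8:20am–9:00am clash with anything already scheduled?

Kenji: starts 7:00am before Sofia ends 9:00am, and ends 8:25am after Sofia starts 8:20am → overlap.
Mateo: starts 9:10am at or after Sofia ends 9:00am → clear.
Aoife: starts 11:05am at or after Sofia ends 9:00am → clear.
Jonas: starts 2:25pm at or after Sofia ends 9:00am → clear.
Dmitri: starts 4:15pm at or after Sofia ends 9:00am → clear.
Ingrid: starts 5:00pm at or after Sofia ends 9:00am → clear.
Sofia overlaps Kenji.

Yes — it overlaps Kenji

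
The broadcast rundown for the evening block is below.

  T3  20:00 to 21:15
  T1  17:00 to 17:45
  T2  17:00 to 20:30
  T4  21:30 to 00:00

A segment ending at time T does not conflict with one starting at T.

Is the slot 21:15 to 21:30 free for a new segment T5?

Yes — the slot is free

T1: ends 17:45 at or before T5 starts 21:15 → clear.
T2: ends 20:30 at or before T5 starts 21:15 → clear.
T3: ends 21:15 at or before T5 starts 21:15 → clear.
T4: starts 21:30 at or after T5 ends 21:30 → clear.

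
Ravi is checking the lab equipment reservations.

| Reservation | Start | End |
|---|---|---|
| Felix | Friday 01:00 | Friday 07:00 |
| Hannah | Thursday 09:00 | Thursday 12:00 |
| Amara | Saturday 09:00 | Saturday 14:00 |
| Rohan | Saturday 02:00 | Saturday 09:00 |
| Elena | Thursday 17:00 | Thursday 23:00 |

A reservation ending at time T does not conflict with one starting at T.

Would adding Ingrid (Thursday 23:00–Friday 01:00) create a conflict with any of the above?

Hannah: ends Thursday 12:00 at or before Ingrid starts Thursday 23:00 → clear.
Elena: ends Thursday 23:00 at or before Ingrid starts Thursday 23:00 → clear.
Felix: starts Friday 01:00 at or after Ingrid ends Friday 01:00 → clear.
Rohan: starts Saturday 02:00 at or after Ingrid ends Friday 01:00 → clear.
Amara: starts Saturday 09:00 at or after Ingrid ends Friday 01:00 → clear.

No — it doesn't clash with anything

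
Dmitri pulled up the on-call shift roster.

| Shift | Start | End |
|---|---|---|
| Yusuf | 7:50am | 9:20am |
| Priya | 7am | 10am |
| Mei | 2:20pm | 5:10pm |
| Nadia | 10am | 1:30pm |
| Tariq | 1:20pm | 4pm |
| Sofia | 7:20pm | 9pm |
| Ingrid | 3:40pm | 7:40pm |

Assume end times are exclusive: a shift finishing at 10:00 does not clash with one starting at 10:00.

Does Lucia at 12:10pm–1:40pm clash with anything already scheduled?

Yes — it overlaps Nadia, Tariq

Priya: ends 10am at or before Lucia starts 12:10pm → clear.
Yusuf: ends 9:20am at or before Lucia starts 12:10pm → clear.
Nadia: starts 10am before Lucia ends 1:40pm, and ends 1:30pm after Lucia starts 12:10pm → overlap.
Tariq: starts 1:20pm before Lucia ends 1:40pm, and ends 4pm after Lucia starts 12:10pm → overlap.
Mei: starts 2:20pm at or after Lucia ends 1:40pm → clear.
Ingrid: starts 3:40pm at or after Lucia ends 1:40pm → clear.
Sofia: starts 7:20pm at or after Lucia ends 1:40pm → clear.
Lucia overlaps Tariq, Nadia.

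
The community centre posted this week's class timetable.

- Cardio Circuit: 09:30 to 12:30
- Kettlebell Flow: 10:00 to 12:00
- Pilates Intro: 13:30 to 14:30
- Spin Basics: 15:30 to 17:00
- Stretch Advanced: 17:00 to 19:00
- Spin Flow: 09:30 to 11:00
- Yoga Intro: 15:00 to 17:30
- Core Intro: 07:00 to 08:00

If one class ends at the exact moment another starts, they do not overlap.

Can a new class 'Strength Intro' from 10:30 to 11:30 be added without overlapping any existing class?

Core Intro: ends 08:00 at or before Strength Intro starts 10:30 → clear.
Spin Flow: starts 09:30 before Strength Intro ends 11:30, and ends 11:00 after Strength Intro starts 10:30 → overlap.
Cardio Circuit: starts 09:30 before Strength Intro ends 11:30, and ends 12:30 after Strength Intro starts 10:30 → overlap.
Kettlebell Flow: starts 10:00 before Strength Intro ends 11:30, and ends 12:00 after Strength Intro starts 10:30 → overlap.
Pilates Intro: starts 13:30 at or after Strength Intro ends 11:30 → clear.
Yoga Intro: starts 15:00 at or after Strength Intro ends 11:30 → clear.
Spin Basics: starts 15:30 at or after Strength Intro ends 11:30 → clear.
Stretch Advanced: starts 17:00 at or after Strength Intro ends 11:30 → clear.
Strength Intro overlaps Kettlebell Flow, Spin Flow, Cardio Circuit.

No — it overlaps Cardio Circuit, Kettlebell Flow, Spin Flow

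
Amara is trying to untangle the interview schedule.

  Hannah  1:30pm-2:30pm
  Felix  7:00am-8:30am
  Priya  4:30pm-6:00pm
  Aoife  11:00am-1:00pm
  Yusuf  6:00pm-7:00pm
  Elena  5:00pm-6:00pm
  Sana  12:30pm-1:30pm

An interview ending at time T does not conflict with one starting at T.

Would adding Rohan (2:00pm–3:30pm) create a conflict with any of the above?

Yes — it overlaps Hannah

Felix: ends 8:30am at or before Rohan starts 2:00pm → clear.
Aoife: ends 1:00pm at or before Rohan starts 2:00pm → clear.
Sana: ends 1:30pm at or before Rohan starts 2:00pm → clear.
Hannah: starts 1:30pm before Rohan ends 3:30pm, and ends 2:30pm after Rohan starts 2:00pm → overlap.
Priya: starts 4:30pm at or after Rohan ends 3:30pm → clear.
Elena: starts 5:00pm at or after Rohan ends 3:30pm → clear.
Yusuf: starts 6:00pm at or after Rohan ends 3:30pm → clear.
Rohan overlaps Hannah.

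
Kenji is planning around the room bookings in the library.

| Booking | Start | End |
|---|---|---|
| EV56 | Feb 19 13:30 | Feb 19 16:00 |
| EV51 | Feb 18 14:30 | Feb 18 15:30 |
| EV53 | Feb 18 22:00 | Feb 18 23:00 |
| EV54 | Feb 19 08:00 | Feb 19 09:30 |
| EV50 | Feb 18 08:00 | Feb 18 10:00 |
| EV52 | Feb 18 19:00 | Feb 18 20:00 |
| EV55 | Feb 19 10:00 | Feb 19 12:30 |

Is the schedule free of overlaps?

Yes

Sorted by start: EV50, EV51, EV52, EV53, EV54, EV55, EV56.
EV51 starts after EV50 ends — done with EV50.
EV52 starts after EV51 ends — done with EV51.
EV53 starts after EV52 ends — done with EV52.
EV54 starts after EV53 ends — done with EV53.
EV55 starts after EV54 ends — done with EV54.
EV56 starts after EV55 ends.
Every pair is clear; the schedule has no overlaps.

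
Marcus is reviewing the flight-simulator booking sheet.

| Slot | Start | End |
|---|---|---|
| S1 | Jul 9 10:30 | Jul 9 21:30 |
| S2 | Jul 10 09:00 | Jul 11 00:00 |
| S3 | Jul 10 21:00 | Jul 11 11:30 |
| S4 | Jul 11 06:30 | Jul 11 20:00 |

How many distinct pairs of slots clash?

Sorted by start: S1, S2, S3, S4.
S2 starts after S1 ends, so nothing later overlaps S1 either.
S3 starts before S2 ends → S2 and S3 overlap.
S4 starts after S2 ends.
S4 starts before S3 ends → S3 and S4 overlap.
Overlapping pairs: S2 & S3, S3 & S4 — 2 in total.

2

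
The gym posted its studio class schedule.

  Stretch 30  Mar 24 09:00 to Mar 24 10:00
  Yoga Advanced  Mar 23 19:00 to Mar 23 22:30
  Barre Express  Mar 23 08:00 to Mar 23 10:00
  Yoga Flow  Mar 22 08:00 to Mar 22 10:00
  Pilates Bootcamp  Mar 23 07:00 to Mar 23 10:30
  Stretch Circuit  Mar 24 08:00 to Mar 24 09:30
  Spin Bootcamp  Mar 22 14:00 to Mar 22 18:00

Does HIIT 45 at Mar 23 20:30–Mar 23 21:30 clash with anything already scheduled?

Yoga Flow: ends Mar 22 10:00 at or before HIIT 45 starts Mar 23 20:30 → clear.
Spin Bootcamp: ends Mar 22 18:00 at or before HIIT 45 starts Mar 23 20:30 → clear.
Pilates Bootcamp: ends Mar 23 10:30 at or before HIIT 45 starts Mar 23 20:30 → clear.
Barre Express: ends Mar 23 10:00 at or before HIIT 45 starts Mar 23 20:30 → clear.
Yoga Advanced: starts Mar 23 19:00 before HIIT 45 ends Mar 23 21:30, and ends Mar 23 22:30 after HIIT 45 starts Mar 23 20:30 → overlap.
Stretch Circuit: starts Mar 24 08:00 at or after HIIT 45 ends Mar 23 21:30 → clear.
Stretch 30: starts Mar 24 09:00 at or after HIIT 45 ends Mar 23 21:30 → clear.
HIIT 45 overlaps Yoga Advanced.

Yes — it overlaps Yoga Advanced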